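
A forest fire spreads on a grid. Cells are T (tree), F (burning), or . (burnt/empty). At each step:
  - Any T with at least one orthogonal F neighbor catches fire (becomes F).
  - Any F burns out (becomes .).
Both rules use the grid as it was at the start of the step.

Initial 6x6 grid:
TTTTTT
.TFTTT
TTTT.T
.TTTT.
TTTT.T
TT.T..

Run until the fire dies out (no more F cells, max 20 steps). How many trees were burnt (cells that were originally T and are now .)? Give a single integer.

Step 1: +4 fires, +1 burnt (F count now 4)
Step 2: +6 fires, +4 burnt (F count now 6)
Step 3: +7 fires, +6 burnt (F count now 7)
Step 4: +5 fires, +7 burnt (F count now 5)
Step 5: +3 fires, +5 burnt (F count now 3)
Step 6: +1 fires, +3 burnt (F count now 1)
Step 7: +0 fires, +1 burnt (F count now 0)
Fire out after step 7
Initially T: 27, now '.': 35
Total burnt (originally-T cells now '.'): 26

Answer: 26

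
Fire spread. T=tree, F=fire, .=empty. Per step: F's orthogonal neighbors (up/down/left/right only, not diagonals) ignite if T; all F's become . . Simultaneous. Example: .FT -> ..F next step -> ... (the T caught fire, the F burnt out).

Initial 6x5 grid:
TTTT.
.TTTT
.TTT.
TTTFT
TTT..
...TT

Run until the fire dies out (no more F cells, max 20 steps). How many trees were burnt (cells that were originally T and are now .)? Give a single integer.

Step 1: +3 fires, +1 burnt (F count now 3)
Step 2: +4 fires, +3 burnt (F count now 4)
Step 3: +6 fires, +4 burnt (F count now 6)
Step 4: +3 fires, +6 burnt (F count now 3)
Step 5: +1 fires, +3 burnt (F count now 1)
Step 6: +1 fires, +1 burnt (F count now 1)
Step 7: +0 fires, +1 burnt (F count now 0)
Fire out after step 7
Initially T: 20, now '.': 28
Total burnt (originally-T cells now '.'): 18

Answer: 18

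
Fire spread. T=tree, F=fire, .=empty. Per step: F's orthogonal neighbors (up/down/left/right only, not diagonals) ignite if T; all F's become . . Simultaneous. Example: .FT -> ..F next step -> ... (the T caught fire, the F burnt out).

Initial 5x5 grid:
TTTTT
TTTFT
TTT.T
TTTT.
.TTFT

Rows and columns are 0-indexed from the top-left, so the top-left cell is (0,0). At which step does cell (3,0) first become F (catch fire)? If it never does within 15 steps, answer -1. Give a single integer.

Step 1: cell (3,0)='T' (+6 fires, +2 burnt)
Step 2: cell (3,0)='T' (+7 fires, +6 burnt)
Step 3: cell (3,0)='T' (+4 fires, +7 burnt)
Step 4: cell (3,0)='F' (+3 fires, +4 burnt)
  -> target ignites at step 4
Step 5: cell (3,0)='.' (+0 fires, +3 burnt)
  fire out at step 5

4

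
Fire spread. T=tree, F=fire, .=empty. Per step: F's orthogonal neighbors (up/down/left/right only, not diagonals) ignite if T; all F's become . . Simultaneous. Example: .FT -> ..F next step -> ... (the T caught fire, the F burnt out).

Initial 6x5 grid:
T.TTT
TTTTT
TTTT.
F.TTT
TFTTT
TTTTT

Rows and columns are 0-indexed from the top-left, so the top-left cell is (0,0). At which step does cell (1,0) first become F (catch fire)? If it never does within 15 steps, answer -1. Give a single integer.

Step 1: cell (1,0)='T' (+4 fires, +2 burnt)
Step 2: cell (1,0)='F' (+6 fires, +4 burnt)
  -> target ignites at step 2
Step 3: cell (1,0)='.' (+6 fires, +6 burnt)
Step 4: cell (1,0)='.' (+4 fires, +6 burnt)
Step 5: cell (1,0)='.' (+2 fires, +4 burnt)
Step 6: cell (1,0)='.' (+2 fires, +2 burnt)
Step 7: cell (1,0)='.' (+1 fires, +2 burnt)
Step 8: cell (1,0)='.' (+0 fires, +1 burnt)
  fire out at step 8

2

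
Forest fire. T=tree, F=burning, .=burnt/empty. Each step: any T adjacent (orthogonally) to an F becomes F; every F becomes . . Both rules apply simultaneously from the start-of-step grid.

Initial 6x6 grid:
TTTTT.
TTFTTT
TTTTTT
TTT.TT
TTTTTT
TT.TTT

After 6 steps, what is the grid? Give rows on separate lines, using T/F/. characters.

Step 1: 4 trees catch fire, 1 burn out
  TTFTT.
  TF.FTT
  TTFTTT
  TTT.TT
  TTTTTT
  TT.TTT
Step 2: 7 trees catch fire, 4 burn out
  TF.FT.
  F...FT
  TF.FTT
  TTF.TT
  TTTTTT
  TT.TTT
Step 3: 7 trees catch fire, 7 burn out
  F...F.
  .....F
  F...FT
  TF..TT
  TTFTTT
  TT.TTT
Step 4: 5 trees catch fire, 7 burn out
  ......
  ......
  .....F
  F...FT
  TF.FTT
  TT.TTT
Step 5: 5 trees catch fire, 5 burn out
  ......
  ......
  ......
  .....F
  F...FT
  TF.FTT
Step 6: 3 trees catch fire, 5 burn out
  ......
  ......
  ......
  ......
  .....F
  F...FT

......
......
......
......
.....F
F...FT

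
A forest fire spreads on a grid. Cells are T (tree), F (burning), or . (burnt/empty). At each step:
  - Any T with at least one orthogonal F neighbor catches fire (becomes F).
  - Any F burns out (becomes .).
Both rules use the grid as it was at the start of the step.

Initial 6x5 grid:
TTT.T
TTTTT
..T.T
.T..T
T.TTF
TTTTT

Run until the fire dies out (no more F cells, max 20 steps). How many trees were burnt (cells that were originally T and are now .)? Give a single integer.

Answer: 20

Derivation:
Step 1: +3 fires, +1 burnt (F count now 3)
Step 2: +3 fires, +3 burnt (F count now 3)
Step 3: +2 fires, +3 burnt (F count now 2)
Step 4: +3 fires, +2 burnt (F count now 3)
Step 5: +2 fires, +3 burnt (F count now 2)
Step 6: +4 fires, +2 burnt (F count now 4)
Step 7: +2 fires, +4 burnt (F count now 2)
Step 8: +1 fires, +2 burnt (F count now 1)
Step 9: +0 fires, +1 burnt (F count now 0)
Fire out after step 9
Initially T: 21, now '.': 29
Total burnt (originally-T cells now '.'): 20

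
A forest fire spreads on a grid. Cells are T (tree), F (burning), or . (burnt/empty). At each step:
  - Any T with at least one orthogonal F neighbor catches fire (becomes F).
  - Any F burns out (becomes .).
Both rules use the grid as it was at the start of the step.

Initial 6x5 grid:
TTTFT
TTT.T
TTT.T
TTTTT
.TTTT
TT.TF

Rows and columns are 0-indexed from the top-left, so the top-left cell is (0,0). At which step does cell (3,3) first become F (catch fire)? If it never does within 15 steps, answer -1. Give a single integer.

Step 1: cell (3,3)='T' (+4 fires, +2 burnt)
Step 2: cell (3,3)='T' (+5 fires, +4 burnt)
Step 3: cell (3,3)='F' (+6 fires, +5 burnt)
  -> target ignites at step 3
Step 4: cell (3,3)='.' (+4 fires, +6 burnt)
Step 5: cell (3,3)='.' (+3 fires, +4 burnt)
Step 6: cell (3,3)='.' (+2 fires, +3 burnt)
Step 7: cell (3,3)='.' (+0 fires, +2 burnt)
  fire out at step 7

3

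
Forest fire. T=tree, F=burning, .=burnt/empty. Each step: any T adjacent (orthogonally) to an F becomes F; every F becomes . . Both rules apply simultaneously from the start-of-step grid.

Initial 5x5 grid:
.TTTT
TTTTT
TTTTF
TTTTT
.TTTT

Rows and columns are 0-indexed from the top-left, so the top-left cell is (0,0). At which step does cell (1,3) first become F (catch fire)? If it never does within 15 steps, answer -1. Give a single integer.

Step 1: cell (1,3)='T' (+3 fires, +1 burnt)
Step 2: cell (1,3)='F' (+5 fires, +3 burnt)
  -> target ignites at step 2
Step 3: cell (1,3)='.' (+5 fires, +5 burnt)
Step 4: cell (1,3)='.' (+5 fires, +5 burnt)
Step 5: cell (1,3)='.' (+4 fires, +5 burnt)
Step 6: cell (1,3)='.' (+0 fires, +4 burnt)
  fire out at step 6

2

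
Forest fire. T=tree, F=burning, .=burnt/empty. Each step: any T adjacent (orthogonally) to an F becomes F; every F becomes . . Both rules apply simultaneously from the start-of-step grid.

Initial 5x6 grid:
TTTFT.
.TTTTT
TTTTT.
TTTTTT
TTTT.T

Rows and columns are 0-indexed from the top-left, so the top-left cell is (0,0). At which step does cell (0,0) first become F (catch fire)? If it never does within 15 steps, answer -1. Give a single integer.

Step 1: cell (0,0)='T' (+3 fires, +1 burnt)
Step 2: cell (0,0)='T' (+4 fires, +3 burnt)
Step 3: cell (0,0)='F' (+6 fires, +4 burnt)
  -> target ignites at step 3
Step 4: cell (0,0)='.' (+4 fires, +6 burnt)
Step 5: cell (0,0)='.' (+4 fires, +4 burnt)
Step 6: cell (0,0)='.' (+3 fires, +4 burnt)
Step 7: cell (0,0)='.' (+1 fires, +3 burnt)
Step 8: cell (0,0)='.' (+0 fires, +1 burnt)
  fire out at step 8

3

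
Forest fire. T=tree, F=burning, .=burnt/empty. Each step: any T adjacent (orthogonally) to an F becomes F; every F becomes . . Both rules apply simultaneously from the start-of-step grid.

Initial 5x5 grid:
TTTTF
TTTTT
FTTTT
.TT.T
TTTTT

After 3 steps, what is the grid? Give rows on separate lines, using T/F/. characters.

Step 1: 4 trees catch fire, 2 burn out
  TTTF.
  FTTTF
  .FTTT
  .TT.T
  TTTTT
Step 2: 7 trees catch fire, 4 burn out
  FTF..
  .FTF.
  ..FTF
  .FT.T
  TTTTT
Step 3: 6 trees catch fire, 7 burn out
  .F...
  ..F..
  ...F.
  ..F.F
  TFTTT

.F...
..F..
...F.
..F.F
TFTTT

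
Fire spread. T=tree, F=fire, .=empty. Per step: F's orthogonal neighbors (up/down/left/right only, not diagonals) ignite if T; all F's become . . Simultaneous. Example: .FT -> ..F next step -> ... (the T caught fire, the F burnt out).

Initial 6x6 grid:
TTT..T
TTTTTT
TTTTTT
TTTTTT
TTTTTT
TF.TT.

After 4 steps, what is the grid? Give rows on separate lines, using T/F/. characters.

Step 1: 2 trees catch fire, 1 burn out
  TTT..T
  TTTTTT
  TTTTTT
  TTTTTT
  TFTTTT
  F..TT.
Step 2: 3 trees catch fire, 2 burn out
  TTT..T
  TTTTTT
  TTTTTT
  TFTTTT
  F.FTTT
  ...TT.
Step 3: 4 trees catch fire, 3 burn out
  TTT..T
  TTTTTT
  TFTTTT
  F.FTTT
  ...FTT
  ...TT.
Step 4: 6 trees catch fire, 4 burn out
  TTT..T
  TFTTTT
  F.FTTT
  ...FTT
  ....FT
  ...FT.

TTT..T
TFTTTT
F.FTTT
...FTT
....FT
...FT.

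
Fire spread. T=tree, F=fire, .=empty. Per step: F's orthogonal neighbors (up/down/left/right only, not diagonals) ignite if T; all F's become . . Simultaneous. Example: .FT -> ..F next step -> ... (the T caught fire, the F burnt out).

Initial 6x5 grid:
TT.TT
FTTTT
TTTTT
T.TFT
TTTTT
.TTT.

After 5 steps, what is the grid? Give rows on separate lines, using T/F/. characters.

Step 1: 7 trees catch fire, 2 burn out
  FT.TT
  .FTTT
  FTTFT
  T.F.F
  TTTFT
  .TTT.
Step 2: 10 trees catch fire, 7 burn out
  .F.TT
  ..FFT
  .FF.F
  F....
  TTF.F
  .TTF.
Step 3: 5 trees catch fire, 10 burn out
  ...FT
  ....F
  .....
  .....
  FF...
  .TF..
Step 4: 2 trees catch fire, 5 burn out
  ....F
  .....
  .....
  .....
  .....
  .F...
Step 5: 0 trees catch fire, 2 burn out
  .....
  .....
  .....
  .....
  .....
  .....

.....
.....
.....
.....
.....
.....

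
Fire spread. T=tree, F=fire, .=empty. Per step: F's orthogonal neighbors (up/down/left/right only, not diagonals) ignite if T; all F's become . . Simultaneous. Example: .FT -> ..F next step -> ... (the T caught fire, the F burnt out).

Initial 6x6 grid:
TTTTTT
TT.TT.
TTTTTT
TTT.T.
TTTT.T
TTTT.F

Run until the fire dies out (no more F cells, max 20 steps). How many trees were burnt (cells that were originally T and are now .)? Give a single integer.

Step 1: +1 fires, +1 burnt (F count now 1)
Step 2: +0 fires, +1 burnt (F count now 0)
Fire out after step 2
Initially T: 29, now '.': 8
Total burnt (originally-T cells now '.'): 1

Answer: 1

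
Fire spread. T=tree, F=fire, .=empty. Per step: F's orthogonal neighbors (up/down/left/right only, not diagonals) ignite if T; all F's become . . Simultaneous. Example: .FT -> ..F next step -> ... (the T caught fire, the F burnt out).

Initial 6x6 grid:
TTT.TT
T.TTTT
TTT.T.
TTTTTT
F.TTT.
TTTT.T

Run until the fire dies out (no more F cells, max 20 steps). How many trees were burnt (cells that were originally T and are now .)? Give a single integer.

Step 1: +2 fires, +1 burnt (F count now 2)
Step 2: +3 fires, +2 burnt (F count now 3)
Step 3: +4 fires, +3 burnt (F count now 4)
Step 4: +5 fires, +4 burnt (F count now 5)
Step 5: +4 fires, +5 burnt (F count now 4)
Step 6: +5 fires, +4 burnt (F count now 5)
Step 7: +1 fires, +5 burnt (F count now 1)
Step 8: +2 fires, +1 burnt (F count now 2)
Step 9: +1 fires, +2 burnt (F count now 1)
Step 10: +0 fires, +1 burnt (F count now 0)
Fire out after step 10
Initially T: 28, now '.': 35
Total burnt (originally-T cells now '.'): 27

Answer: 27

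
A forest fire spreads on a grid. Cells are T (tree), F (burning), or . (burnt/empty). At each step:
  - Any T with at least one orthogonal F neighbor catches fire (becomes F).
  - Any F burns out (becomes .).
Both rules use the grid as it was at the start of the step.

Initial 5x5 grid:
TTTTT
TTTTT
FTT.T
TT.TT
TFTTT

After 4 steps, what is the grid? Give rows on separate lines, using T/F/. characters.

Step 1: 6 trees catch fire, 2 burn out
  TTTTT
  FTTTT
  .FT.T
  FF.TT
  F.FTT
Step 2: 4 trees catch fire, 6 burn out
  FTTTT
  .FTTT
  ..F.T
  ...TT
  ...FT
Step 3: 4 trees catch fire, 4 burn out
  .FTTT
  ..FTT
  ....T
  ...FT
  ....F
Step 4: 3 trees catch fire, 4 burn out
  ..FTT
  ...FT
  ....T
  ....F
  .....

..FTT
...FT
....T
....F
.....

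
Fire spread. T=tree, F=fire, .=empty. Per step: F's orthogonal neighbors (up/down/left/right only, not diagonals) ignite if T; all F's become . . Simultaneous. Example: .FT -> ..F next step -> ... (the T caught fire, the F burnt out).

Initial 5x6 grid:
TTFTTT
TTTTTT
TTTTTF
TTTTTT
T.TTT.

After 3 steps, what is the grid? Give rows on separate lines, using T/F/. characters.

Step 1: 6 trees catch fire, 2 burn out
  TF.FTT
  TTFTTF
  TTTTF.
  TTTTTF
  T.TTT.
Step 2: 9 trees catch fire, 6 burn out
  F...FF
  TF.FF.
  TTFF..
  TTTTF.
  T.TTT.
Step 3: 5 trees catch fire, 9 burn out
  ......
  F.....
  TF....
  TTFF..
  T.TTF.

......
F.....
TF....
TTFF..
T.TTF.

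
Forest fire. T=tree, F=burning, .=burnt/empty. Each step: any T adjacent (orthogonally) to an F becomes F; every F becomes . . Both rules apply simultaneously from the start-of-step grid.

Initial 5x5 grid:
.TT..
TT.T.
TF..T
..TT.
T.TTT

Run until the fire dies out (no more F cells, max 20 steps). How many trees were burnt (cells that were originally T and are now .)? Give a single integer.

Step 1: +2 fires, +1 burnt (F count now 2)
Step 2: +2 fires, +2 burnt (F count now 2)
Step 3: +1 fires, +2 burnt (F count now 1)
Step 4: +0 fires, +1 burnt (F count now 0)
Fire out after step 4
Initially T: 13, now '.': 17
Total burnt (originally-T cells now '.'): 5

Answer: 5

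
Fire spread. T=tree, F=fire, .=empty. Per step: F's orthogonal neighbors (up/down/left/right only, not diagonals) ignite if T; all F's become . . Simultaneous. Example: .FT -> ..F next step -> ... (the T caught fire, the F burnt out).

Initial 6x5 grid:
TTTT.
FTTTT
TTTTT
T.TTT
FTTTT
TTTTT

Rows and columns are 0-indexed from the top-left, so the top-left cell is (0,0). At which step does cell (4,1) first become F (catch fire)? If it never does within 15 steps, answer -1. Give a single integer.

Step 1: cell (4,1)='F' (+6 fires, +2 burnt)
  -> target ignites at step 1
Step 2: cell (4,1)='.' (+5 fires, +6 burnt)
Step 3: cell (4,1)='.' (+6 fires, +5 burnt)
Step 4: cell (4,1)='.' (+6 fires, +6 burnt)
Step 5: cell (4,1)='.' (+3 fires, +6 burnt)
Step 6: cell (4,1)='.' (+0 fires, +3 burnt)
  fire out at step 6

1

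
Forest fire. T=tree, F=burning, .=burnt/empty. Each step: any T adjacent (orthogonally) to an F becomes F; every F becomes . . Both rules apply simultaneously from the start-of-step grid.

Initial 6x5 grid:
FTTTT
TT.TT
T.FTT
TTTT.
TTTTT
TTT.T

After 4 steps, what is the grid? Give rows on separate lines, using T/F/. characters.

Step 1: 4 trees catch fire, 2 burn out
  .FTTT
  FT.TT
  T..FT
  TTFT.
  TTTTT
  TTT.T
Step 2: 8 trees catch fire, 4 burn out
  ..FTT
  .F.FT
  F...F
  TF.F.
  TTFTT
  TTT.T
Step 3: 6 trees catch fire, 8 burn out
  ...FT
  ....F
  .....
  F....
  TF.FT
  TTF.T
Step 4: 4 trees catch fire, 6 burn out
  ....F
  .....
  .....
  .....
  F...F
  TF..T

....F
.....
.....
.....
F...F
TF..T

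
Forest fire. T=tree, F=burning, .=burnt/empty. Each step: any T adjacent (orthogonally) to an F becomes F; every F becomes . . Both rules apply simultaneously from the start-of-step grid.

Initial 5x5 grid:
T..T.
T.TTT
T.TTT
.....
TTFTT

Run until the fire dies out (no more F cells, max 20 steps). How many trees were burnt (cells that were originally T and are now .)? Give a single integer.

Answer: 4

Derivation:
Step 1: +2 fires, +1 burnt (F count now 2)
Step 2: +2 fires, +2 burnt (F count now 2)
Step 3: +0 fires, +2 burnt (F count now 0)
Fire out after step 3
Initially T: 14, now '.': 15
Total burnt (originally-T cells now '.'): 4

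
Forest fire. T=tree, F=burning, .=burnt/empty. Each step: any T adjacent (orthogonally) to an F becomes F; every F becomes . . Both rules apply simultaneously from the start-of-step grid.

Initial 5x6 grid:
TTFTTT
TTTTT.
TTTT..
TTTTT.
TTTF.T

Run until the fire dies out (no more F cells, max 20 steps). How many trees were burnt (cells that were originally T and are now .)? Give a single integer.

Answer: 22

Derivation:
Step 1: +5 fires, +2 burnt (F count now 5)
Step 2: +9 fires, +5 burnt (F count now 9)
Step 3: +6 fires, +9 burnt (F count now 6)
Step 4: +2 fires, +6 burnt (F count now 2)
Step 5: +0 fires, +2 burnt (F count now 0)
Fire out after step 5
Initially T: 23, now '.': 29
Total burnt (originally-T cells now '.'): 22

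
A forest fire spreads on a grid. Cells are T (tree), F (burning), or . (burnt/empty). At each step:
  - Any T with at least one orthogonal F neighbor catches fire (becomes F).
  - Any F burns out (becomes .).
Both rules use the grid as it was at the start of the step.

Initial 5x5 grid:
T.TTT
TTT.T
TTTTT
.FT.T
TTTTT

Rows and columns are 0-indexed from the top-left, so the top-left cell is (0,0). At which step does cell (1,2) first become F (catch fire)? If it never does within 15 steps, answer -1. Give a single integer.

Step 1: cell (1,2)='T' (+3 fires, +1 burnt)
Step 2: cell (1,2)='T' (+5 fires, +3 burnt)
Step 3: cell (1,2)='F' (+4 fires, +5 burnt)
  -> target ignites at step 3
Step 4: cell (1,2)='.' (+4 fires, +4 burnt)
Step 5: cell (1,2)='.' (+3 fires, +4 burnt)
Step 6: cell (1,2)='.' (+1 fires, +3 burnt)
Step 7: cell (1,2)='.' (+0 fires, +1 burnt)
  fire out at step 7

3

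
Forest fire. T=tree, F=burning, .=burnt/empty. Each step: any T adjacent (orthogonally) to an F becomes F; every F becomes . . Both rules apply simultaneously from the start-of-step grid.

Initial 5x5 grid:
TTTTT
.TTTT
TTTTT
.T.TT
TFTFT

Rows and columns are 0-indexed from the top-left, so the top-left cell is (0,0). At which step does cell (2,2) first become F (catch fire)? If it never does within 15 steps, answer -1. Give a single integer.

Step 1: cell (2,2)='T' (+5 fires, +2 burnt)
Step 2: cell (2,2)='T' (+3 fires, +5 burnt)
Step 3: cell (2,2)='F' (+5 fires, +3 burnt)
  -> target ignites at step 3
Step 4: cell (2,2)='.' (+4 fires, +5 burnt)
Step 5: cell (2,2)='.' (+3 fires, +4 burnt)
Step 6: cell (2,2)='.' (+0 fires, +3 burnt)
  fire out at step 6

3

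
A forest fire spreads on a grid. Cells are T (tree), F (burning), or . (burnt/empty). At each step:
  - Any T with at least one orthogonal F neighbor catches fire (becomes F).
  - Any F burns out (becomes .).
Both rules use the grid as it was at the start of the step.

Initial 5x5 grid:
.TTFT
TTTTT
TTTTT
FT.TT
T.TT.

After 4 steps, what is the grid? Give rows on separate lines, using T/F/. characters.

Step 1: 6 trees catch fire, 2 burn out
  .TF.F
  TTTFT
  FTTTT
  .F.TT
  F.TT.
Step 2: 6 trees catch fire, 6 burn out
  .F...
  FTF.F
  .FTFT
  ...TT
  ..TT.
Step 3: 4 trees catch fire, 6 burn out
  .....
  .F...
  ..F.F
  ...FT
  ..TT.
Step 4: 2 trees catch fire, 4 burn out
  .....
  .....
  .....
  ....F
  ..TF.

.....
.....
.....
....F
..TF.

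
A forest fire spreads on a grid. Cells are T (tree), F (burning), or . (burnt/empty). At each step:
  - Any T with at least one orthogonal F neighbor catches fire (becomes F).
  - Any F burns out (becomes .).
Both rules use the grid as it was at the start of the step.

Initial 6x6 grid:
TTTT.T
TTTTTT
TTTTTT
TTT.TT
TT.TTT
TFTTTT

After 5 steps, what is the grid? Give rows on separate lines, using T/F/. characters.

Step 1: 3 trees catch fire, 1 burn out
  TTTT.T
  TTTTTT
  TTTTTT
  TTT.TT
  TF.TTT
  F.FTTT
Step 2: 3 trees catch fire, 3 burn out
  TTTT.T
  TTTTTT
  TTTTTT
  TFT.TT
  F..TTT
  ...FTT
Step 3: 5 trees catch fire, 3 burn out
  TTTT.T
  TTTTTT
  TFTTTT
  F.F.TT
  ...FTT
  ....FT
Step 4: 5 trees catch fire, 5 burn out
  TTTT.T
  TFTTTT
  F.FTTT
  ....TT
  ....FT
  .....F
Step 5: 6 trees catch fire, 5 burn out
  TFTT.T
  F.FTTT
  ...FTT
  ....FT
  .....F
  ......

TFTT.T
F.FTTT
...FTT
....FT
.....F
......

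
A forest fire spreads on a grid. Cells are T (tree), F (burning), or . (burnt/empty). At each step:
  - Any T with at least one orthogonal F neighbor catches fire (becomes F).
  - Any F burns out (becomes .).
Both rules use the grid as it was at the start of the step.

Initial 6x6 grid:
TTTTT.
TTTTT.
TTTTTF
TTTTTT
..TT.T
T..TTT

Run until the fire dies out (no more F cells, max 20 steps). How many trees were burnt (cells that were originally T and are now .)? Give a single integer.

Answer: 27

Derivation:
Step 1: +2 fires, +1 burnt (F count now 2)
Step 2: +4 fires, +2 burnt (F count now 4)
Step 3: +5 fires, +4 burnt (F count now 5)
Step 4: +6 fires, +5 burnt (F count now 6)
Step 5: +6 fires, +6 burnt (F count now 6)
Step 6: +3 fires, +6 burnt (F count now 3)
Step 7: +1 fires, +3 burnt (F count now 1)
Step 8: +0 fires, +1 burnt (F count now 0)
Fire out after step 8
Initially T: 28, now '.': 35
Total burnt (originally-T cells now '.'): 27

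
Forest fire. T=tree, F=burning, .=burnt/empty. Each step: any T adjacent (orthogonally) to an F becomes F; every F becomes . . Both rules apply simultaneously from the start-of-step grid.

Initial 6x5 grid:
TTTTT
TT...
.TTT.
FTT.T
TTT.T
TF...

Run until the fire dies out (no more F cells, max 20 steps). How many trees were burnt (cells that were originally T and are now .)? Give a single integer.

Answer: 16

Derivation:
Step 1: +4 fires, +2 burnt (F count now 4)
Step 2: +3 fires, +4 burnt (F count now 3)
Step 3: +2 fires, +3 burnt (F count now 2)
Step 4: +3 fires, +2 burnt (F count now 3)
Step 5: +2 fires, +3 burnt (F count now 2)
Step 6: +1 fires, +2 burnt (F count now 1)
Step 7: +1 fires, +1 burnt (F count now 1)
Step 8: +0 fires, +1 burnt (F count now 0)
Fire out after step 8
Initially T: 18, now '.': 28
Total burnt (originally-T cells now '.'): 16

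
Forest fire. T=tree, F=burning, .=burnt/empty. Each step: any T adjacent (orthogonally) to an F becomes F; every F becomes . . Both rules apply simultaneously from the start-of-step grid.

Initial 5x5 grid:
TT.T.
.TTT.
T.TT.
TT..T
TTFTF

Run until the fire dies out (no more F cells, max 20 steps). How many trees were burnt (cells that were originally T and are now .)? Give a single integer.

Step 1: +3 fires, +2 burnt (F count now 3)
Step 2: +2 fires, +3 burnt (F count now 2)
Step 3: +1 fires, +2 burnt (F count now 1)
Step 4: +1 fires, +1 burnt (F count now 1)
Step 5: +0 fires, +1 burnt (F count now 0)
Fire out after step 5
Initially T: 15, now '.': 17
Total burnt (originally-T cells now '.'): 7

Answer: 7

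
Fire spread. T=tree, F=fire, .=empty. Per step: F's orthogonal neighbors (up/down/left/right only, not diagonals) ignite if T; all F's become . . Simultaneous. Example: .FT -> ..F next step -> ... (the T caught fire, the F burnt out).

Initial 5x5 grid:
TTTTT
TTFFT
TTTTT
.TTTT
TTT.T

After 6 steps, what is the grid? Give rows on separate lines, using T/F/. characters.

Step 1: 6 trees catch fire, 2 burn out
  TTFFT
  TF..F
  TTFFT
  .TTTT
  TTT.T
Step 2: 7 trees catch fire, 6 burn out
  TF..F
  F....
  TF..F
  .TFFT
  TTT.T
Step 3: 5 trees catch fire, 7 burn out
  F....
  .....
  F....
  .F..F
  TTF.T
Step 4: 2 trees catch fire, 5 burn out
  .....
  .....
  .....
  .....
  TF..F
Step 5: 1 trees catch fire, 2 burn out
  .....
  .....
  .....
  .....
  F....
Step 6: 0 trees catch fire, 1 burn out
  .....
  .....
  .....
  .....
  .....

.....
.....
.....
.....
.....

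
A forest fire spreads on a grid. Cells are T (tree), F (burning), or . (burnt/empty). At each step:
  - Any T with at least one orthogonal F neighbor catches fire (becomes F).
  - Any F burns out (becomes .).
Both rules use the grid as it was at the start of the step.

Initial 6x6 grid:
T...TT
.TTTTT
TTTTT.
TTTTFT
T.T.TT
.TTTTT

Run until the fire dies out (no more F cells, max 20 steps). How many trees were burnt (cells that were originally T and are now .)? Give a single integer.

Answer: 26

Derivation:
Step 1: +4 fires, +1 burnt (F count now 4)
Step 2: +5 fires, +4 burnt (F count now 5)
Step 3: +8 fires, +5 burnt (F count now 8)
Step 4: +5 fires, +8 burnt (F count now 5)
Step 5: +4 fires, +5 burnt (F count now 4)
Step 6: +0 fires, +4 burnt (F count now 0)
Fire out after step 6
Initially T: 27, now '.': 35
Total burnt (originally-T cells now '.'): 26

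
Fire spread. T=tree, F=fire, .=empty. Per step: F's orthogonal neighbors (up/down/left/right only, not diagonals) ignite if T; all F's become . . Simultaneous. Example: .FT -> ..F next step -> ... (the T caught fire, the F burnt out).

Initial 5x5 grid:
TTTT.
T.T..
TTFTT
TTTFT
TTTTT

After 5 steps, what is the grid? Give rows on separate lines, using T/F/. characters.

Step 1: 6 trees catch fire, 2 burn out
  TTTT.
  T.F..
  TF.FT
  TTF.F
  TTTFT
Step 2: 6 trees catch fire, 6 burn out
  TTFT.
  T....
  F...F
  TF...
  TTF.F
Step 3: 5 trees catch fire, 6 burn out
  TF.F.
  F....
  .....
  F....
  TF...
Step 4: 2 trees catch fire, 5 burn out
  F....
  .....
  .....
  .....
  F....
Step 5: 0 trees catch fire, 2 burn out
  .....
  .....
  .....
  .....
  .....

.....
.....
.....
.....
.....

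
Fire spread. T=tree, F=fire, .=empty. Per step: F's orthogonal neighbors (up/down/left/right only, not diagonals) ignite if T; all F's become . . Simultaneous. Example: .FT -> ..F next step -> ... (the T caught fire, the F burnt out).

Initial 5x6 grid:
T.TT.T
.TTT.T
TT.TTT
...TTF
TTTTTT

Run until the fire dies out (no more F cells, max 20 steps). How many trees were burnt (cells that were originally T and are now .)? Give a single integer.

Step 1: +3 fires, +1 burnt (F count now 3)
Step 2: +4 fires, +3 burnt (F count now 4)
Step 3: +3 fires, +4 burnt (F count now 3)
Step 4: +2 fires, +3 burnt (F count now 2)
Step 5: +3 fires, +2 burnt (F count now 3)
Step 6: +3 fires, +3 burnt (F count now 3)
Step 7: +1 fires, +3 burnt (F count now 1)
Step 8: +1 fires, +1 burnt (F count now 1)
Step 9: +0 fires, +1 burnt (F count now 0)
Fire out after step 9
Initially T: 21, now '.': 29
Total burnt (originally-T cells now '.'): 20

Answer: 20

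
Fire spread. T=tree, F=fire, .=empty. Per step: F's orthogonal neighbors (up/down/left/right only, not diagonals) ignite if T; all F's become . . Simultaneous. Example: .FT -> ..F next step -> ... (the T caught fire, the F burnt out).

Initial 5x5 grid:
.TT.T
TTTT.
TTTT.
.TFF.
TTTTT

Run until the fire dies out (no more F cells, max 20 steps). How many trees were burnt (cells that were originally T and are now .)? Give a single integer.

Answer: 16

Derivation:
Step 1: +5 fires, +2 burnt (F count now 5)
Step 2: +5 fires, +5 burnt (F count now 5)
Step 3: +4 fires, +5 burnt (F count now 4)
Step 4: +2 fires, +4 burnt (F count now 2)
Step 5: +0 fires, +2 burnt (F count now 0)
Fire out after step 5
Initially T: 17, now '.': 24
Total burnt (originally-T cells now '.'): 16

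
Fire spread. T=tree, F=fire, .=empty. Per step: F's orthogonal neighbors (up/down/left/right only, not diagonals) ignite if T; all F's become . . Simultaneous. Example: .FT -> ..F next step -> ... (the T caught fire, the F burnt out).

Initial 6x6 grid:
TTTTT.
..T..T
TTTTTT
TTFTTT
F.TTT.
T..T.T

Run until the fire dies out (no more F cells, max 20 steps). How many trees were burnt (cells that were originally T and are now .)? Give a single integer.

Answer: 23

Derivation:
Step 1: +6 fires, +2 burnt (F count now 6)
Step 2: +6 fires, +6 burnt (F count now 6)
Step 3: +5 fires, +6 burnt (F count now 5)
Step 4: +3 fires, +5 burnt (F count now 3)
Step 5: +3 fires, +3 burnt (F count now 3)
Step 6: +0 fires, +3 burnt (F count now 0)
Fire out after step 6
Initially T: 24, now '.': 35
Total burnt (originally-T cells now '.'): 23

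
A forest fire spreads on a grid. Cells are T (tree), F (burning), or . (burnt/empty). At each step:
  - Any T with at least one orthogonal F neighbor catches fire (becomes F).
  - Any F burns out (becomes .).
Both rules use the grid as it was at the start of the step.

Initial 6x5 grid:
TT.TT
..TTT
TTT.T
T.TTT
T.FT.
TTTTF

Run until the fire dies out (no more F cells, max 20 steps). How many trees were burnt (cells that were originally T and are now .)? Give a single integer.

Answer: 19

Derivation:
Step 1: +4 fires, +2 burnt (F count now 4)
Step 2: +3 fires, +4 burnt (F count now 3)
Step 3: +4 fires, +3 burnt (F count now 4)
Step 4: +4 fires, +4 burnt (F count now 4)
Step 5: +3 fires, +4 burnt (F count now 3)
Step 6: +1 fires, +3 burnt (F count now 1)
Step 7: +0 fires, +1 burnt (F count now 0)
Fire out after step 7
Initially T: 21, now '.': 28
Total burnt (originally-T cells now '.'): 19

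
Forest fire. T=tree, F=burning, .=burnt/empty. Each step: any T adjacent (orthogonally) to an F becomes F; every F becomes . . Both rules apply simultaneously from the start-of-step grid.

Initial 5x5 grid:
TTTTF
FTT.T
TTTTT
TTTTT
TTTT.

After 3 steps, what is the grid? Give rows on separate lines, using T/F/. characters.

Step 1: 5 trees catch fire, 2 burn out
  FTTF.
  .FT.F
  FTTTT
  TTTTT
  TTTT.
Step 2: 6 trees catch fire, 5 burn out
  .FF..
  ..F..
  .FTTF
  FTTTT
  TTTT.
Step 3: 5 trees catch fire, 6 burn out
  .....
  .....
  ..FF.
  .FTTF
  FTTT.

.....
.....
..FF.
.FTTF
FTTT.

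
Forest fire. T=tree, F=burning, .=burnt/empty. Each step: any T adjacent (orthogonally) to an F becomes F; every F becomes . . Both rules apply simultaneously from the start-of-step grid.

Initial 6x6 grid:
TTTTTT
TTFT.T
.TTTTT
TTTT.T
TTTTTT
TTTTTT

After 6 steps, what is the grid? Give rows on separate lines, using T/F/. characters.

Step 1: 4 trees catch fire, 1 burn out
  TTFTTT
  TF.F.T
  .TFTTT
  TTTT.T
  TTTTTT
  TTTTTT
Step 2: 6 trees catch fire, 4 burn out
  TF.FTT
  F....T
  .F.FTT
  TTFT.T
  TTTTTT
  TTTTTT
Step 3: 6 trees catch fire, 6 burn out
  F...FT
  .....T
  ....FT
  TF.F.T
  TTFTTT
  TTTTTT
Step 4: 6 trees catch fire, 6 burn out
  .....F
  .....T
  .....F
  F....T
  TF.FTT
  TTFTTT
Step 5: 6 trees catch fire, 6 burn out
  ......
  .....F
  ......
  .....F
  F...FT
  TF.FTT
Step 6: 3 trees catch fire, 6 burn out
  ......
  ......
  ......
  ......
  .....F
  F...FT

......
......
......
......
.....F
F...FT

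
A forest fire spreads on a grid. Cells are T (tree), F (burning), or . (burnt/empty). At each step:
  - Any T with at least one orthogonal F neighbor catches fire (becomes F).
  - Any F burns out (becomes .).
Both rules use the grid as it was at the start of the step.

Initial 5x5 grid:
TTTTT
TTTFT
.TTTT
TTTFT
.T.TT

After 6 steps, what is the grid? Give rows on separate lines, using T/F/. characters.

Step 1: 7 trees catch fire, 2 burn out
  TTTFT
  TTF.F
  .TTFT
  TTF.F
  .T.FT
Step 2: 7 trees catch fire, 7 burn out
  TTF.F
  TF...
  .TF.F
  TF...
  .T..F
Step 3: 5 trees catch fire, 7 burn out
  TF...
  F....
  .F...
  F....
  .F...
Step 4: 1 trees catch fire, 5 burn out
  F....
  .....
  .....
  .....
  .....
Step 5: 0 trees catch fire, 1 burn out
  .....
  .....
  .....
  .....
  .....
Step 6: 0 trees catch fire, 0 burn out
  .....
  .....
  .....
  .....
  .....

.....
.....
.....
.....
.....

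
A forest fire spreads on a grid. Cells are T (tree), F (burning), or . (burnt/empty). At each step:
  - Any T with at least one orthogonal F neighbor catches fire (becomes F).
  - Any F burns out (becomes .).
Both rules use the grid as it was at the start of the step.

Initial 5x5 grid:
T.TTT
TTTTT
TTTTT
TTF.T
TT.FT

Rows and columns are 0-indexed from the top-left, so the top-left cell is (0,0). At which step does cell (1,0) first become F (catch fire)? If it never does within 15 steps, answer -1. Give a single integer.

Step 1: cell (1,0)='T' (+3 fires, +2 burnt)
Step 2: cell (1,0)='T' (+6 fires, +3 burnt)
Step 3: cell (1,0)='T' (+6 fires, +6 burnt)
Step 4: cell (1,0)='F' (+3 fires, +6 burnt)
  -> target ignites at step 4
Step 5: cell (1,0)='.' (+2 fires, +3 burnt)
Step 6: cell (1,0)='.' (+0 fires, +2 burnt)
  fire out at step 6

4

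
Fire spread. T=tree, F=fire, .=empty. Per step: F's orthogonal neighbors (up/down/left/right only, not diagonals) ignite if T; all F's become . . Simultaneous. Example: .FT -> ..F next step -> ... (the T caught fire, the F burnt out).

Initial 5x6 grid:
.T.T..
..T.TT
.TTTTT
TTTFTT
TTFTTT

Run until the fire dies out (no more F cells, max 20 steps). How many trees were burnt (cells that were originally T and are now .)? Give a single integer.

Answer: 18

Derivation:
Step 1: +5 fires, +2 burnt (F count now 5)
Step 2: +6 fires, +5 burnt (F count now 6)
Step 3: +6 fires, +6 burnt (F count now 6)
Step 4: +1 fires, +6 burnt (F count now 1)
Step 5: +0 fires, +1 burnt (F count now 0)
Fire out after step 5
Initially T: 20, now '.': 28
Total burnt (originally-T cells now '.'): 18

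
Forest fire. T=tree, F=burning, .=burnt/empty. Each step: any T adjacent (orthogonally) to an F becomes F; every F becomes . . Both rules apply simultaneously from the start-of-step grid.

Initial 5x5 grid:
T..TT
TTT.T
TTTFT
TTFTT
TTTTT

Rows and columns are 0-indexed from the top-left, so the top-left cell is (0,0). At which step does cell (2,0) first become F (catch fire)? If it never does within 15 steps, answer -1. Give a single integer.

Step 1: cell (2,0)='T' (+5 fires, +2 burnt)
Step 2: cell (2,0)='T' (+7 fires, +5 burnt)
Step 3: cell (2,0)='F' (+5 fires, +7 burnt)
  -> target ignites at step 3
Step 4: cell (2,0)='.' (+2 fires, +5 burnt)
Step 5: cell (2,0)='.' (+1 fires, +2 burnt)
Step 6: cell (2,0)='.' (+0 fires, +1 burnt)
  fire out at step 6

3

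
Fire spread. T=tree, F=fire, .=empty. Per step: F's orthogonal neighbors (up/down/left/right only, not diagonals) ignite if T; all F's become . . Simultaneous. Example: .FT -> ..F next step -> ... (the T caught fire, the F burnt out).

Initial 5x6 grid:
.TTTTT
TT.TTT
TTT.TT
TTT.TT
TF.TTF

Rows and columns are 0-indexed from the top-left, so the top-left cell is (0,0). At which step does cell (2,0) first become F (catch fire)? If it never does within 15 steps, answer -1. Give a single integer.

Step 1: cell (2,0)='T' (+4 fires, +2 burnt)
Step 2: cell (2,0)='T' (+6 fires, +4 burnt)
Step 3: cell (2,0)='F' (+5 fires, +6 burnt)
  -> target ignites at step 3
Step 4: cell (2,0)='.' (+4 fires, +5 burnt)
Step 5: cell (2,0)='.' (+3 fires, +4 burnt)
Step 6: cell (2,0)='.' (+1 fires, +3 burnt)
Step 7: cell (2,0)='.' (+0 fires, +1 burnt)
  fire out at step 7

3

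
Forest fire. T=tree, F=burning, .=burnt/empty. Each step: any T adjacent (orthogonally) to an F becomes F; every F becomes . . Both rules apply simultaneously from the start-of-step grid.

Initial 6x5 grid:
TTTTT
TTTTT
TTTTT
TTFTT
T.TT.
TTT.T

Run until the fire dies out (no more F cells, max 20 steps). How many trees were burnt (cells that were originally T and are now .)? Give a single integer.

Answer: 25

Derivation:
Step 1: +4 fires, +1 burnt (F count now 4)
Step 2: +7 fires, +4 burnt (F count now 7)
Step 3: +7 fires, +7 burnt (F count now 7)
Step 4: +5 fires, +7 burnt (F count now 5)
Step 5: +2 fires, +5 burnt (F count now 2)
Step 6: +0 fires, +2 burnt (F count now 0)
Fire out after step 6
Initially T: 26, now '.': 29
Total burnt (originally-T cells now '.'): 25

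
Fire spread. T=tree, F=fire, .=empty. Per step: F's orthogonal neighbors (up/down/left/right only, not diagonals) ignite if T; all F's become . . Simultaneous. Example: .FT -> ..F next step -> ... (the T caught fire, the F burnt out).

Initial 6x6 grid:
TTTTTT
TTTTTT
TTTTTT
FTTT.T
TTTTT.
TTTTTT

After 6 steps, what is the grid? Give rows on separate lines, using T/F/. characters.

Step 1: 3 trees catch fire, 1 burn out
  TTTTTT
  TTTTTT
  FTTTTT
  .FTT.T
  FTTTT.
  TTTTTT
Step 2: 5 trees catch fire, 3 burn out
  TTTTTT
  FTTTTT
  .FTTTT
  ..FT.T
  .FTTT.
  FTTTTT
Step 3: 6 trees catch fire, 5 burn out
  FTTTTT
  .FTTTT
  ..FTTT
  ...F.T
  ..FTT.
  .FTTTT
Step 4: 5 trees catch fire, 6 burn out
  .FTTTT
  ..FTTT
  ...FTT
  .....T
  ...FT.
  ..FTTT
Step 5: 5 trees catch fire, 5 burn out
  ..FTTT
  ...FTT
  ....FT
  .....T
  ....F.
  ...FTT
Step 6: 4 trees catch fire, 5 burn out
  ...FTT
  ....FT
  .....F
  .....T
  ......
  ....FT

...FTT
....FT
.....F
.....T
......
....FT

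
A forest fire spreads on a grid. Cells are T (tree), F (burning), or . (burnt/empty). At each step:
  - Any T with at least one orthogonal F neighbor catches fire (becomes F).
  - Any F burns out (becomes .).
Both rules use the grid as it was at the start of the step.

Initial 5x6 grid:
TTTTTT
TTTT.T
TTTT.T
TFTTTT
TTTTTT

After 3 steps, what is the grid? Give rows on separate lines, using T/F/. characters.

Step 1: 4 trees catch fire, 1 burn out
  TTTTTT
  TTTT.T
  TFTT.T
  F.FTTT
  TFTTTT
Step 2: 6 trees catch fire, 4 burn out
  TTTTTT
  TFTT.T
  F.FT.T
  ...FTT
  F.FTTT
Step 3: 6 trees catch fire, 6 burn out
  TFTTTT
  F.FT.T
  ...F.T
  ....FT
  ...FTT

TFTTTT
F.FT.T
...F.T
....FT
...FTT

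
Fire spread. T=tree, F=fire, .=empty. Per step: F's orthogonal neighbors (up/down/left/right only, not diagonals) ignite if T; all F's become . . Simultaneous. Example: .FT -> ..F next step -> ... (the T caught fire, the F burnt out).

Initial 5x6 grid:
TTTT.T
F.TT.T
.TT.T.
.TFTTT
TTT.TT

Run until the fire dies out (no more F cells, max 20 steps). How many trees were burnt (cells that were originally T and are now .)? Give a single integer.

Step 1: +5 fires, +2 burnt (F count now 5)
Step 2: +5 fires, +5 burnt (F count now 5)
Step 3: +6 fires, +5 burnt (F count now 6)
Step 4: +2 fires, +6 burnt (F count now 2)
Step 5: +0 fires, +2 burnt (F count now 0)
Fire out after step 5
Initially T: 20, now '.': 28
Total burnt (originally-T cells now '.'): 18

Answer: 18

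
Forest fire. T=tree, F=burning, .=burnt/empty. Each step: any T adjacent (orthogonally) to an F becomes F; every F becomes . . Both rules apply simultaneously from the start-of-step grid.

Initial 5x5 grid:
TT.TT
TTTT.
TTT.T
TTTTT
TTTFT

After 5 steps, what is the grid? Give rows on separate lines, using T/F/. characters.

Step 1: 3 trees catch fire, 1 burn out
  TT.TT
  TTTT.
  TTT.T
  TTTFT
  TTF.F
Step 2: 3 trees catch fire, 3 burn out
  TT.TT
  TTTT.
  TTT.T
  TTF.F
  TF...
Step 3: 4 trees catch fire, 3 burn out
  TT.TT
  TTTT.
  TTF.F
  TF...
  F....
Step 4: 3 trees catch fire, 4 burn out
  TT.TT
  TTFT.
  TF...
  F....
  .....
Step 5: 3 trees catch fire, 3 burn out
  TT.TT
  TF.F.
  F....
  .....
  .....

TT.TT
TF.F.
F....
.....
.....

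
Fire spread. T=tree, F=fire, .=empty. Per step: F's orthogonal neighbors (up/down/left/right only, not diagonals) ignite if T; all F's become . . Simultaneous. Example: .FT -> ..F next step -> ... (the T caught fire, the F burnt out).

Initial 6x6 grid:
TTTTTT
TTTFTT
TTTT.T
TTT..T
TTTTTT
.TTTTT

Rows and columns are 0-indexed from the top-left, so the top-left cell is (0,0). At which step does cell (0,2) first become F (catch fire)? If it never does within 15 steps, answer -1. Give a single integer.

Step 1: cell (0,2)='T' (+4 fires, +1 burnt)
Step 2: cell (0,2)='F' (+5 fires, +4 burnt)
  -> target ignites at step 2
Step 3: cell (0,2)='.' (+6 fires, +5 burnt)
Step 4: cell (0,2)='.' (+5 fires, +6 burnt)
Step 5: cell (0,2)='.' (+5 fires, +5 burnt)
Step 6: cell (0,2)='.' (+5 fires, +5 burnt)
Step 7: cell (0,2)='.' (+1 fires, +5 burnt)
Step 8: cell (0,2)='.' (+0 fires, +1 burnt)
  fire out at step 8

2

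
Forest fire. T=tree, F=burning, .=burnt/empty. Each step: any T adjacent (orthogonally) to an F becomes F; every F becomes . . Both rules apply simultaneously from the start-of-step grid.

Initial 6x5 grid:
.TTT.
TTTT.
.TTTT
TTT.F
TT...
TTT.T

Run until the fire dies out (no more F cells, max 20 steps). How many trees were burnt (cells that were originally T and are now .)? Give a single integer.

Step 1: +1 fires, +1 burnt (F count now 1)
Step 2: +1 fires, +1 burnt (F count now 1)
Step 3: +2 fires, +1 burnt (F count now 2)
Step 4: +4 fires, +2 burnt (F count now 4)
Step 5: +3 fires, +4 burnt (F count now 3)
Step 6: +4 fires, +3 burnt (F count now 4)
Step 7: +2 fires, +4 burnt (F count now 2)
Step 8: +2 fires, +2 burnt (F count now 2)
Step 9: +0 fires, +2 burnt (F count now 0)
Fire out after step 9
Initially T: 20, now '.': 29
Total burnt (originally-T cells now '.'): 19

Answer: 19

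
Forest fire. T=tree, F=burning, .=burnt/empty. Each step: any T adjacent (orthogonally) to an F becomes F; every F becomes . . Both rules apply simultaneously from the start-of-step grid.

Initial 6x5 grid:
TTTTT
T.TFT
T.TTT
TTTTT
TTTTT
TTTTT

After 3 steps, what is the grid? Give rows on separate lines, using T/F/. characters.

Step 1: 4 trees catch fire, 1 burn out
  TTTFT
  T.F.F
  T.TFT
  TTTTT
  TTTTT
  TTTTT
Step 2: 5 trees catch fire, 4 burn out
  TTF.F
  T....
  T.F.F
  TTTFT
  TTTTT
  TTTTT
Step 3: 4 trees catch fire, 5 burn out
  TF...
  T....
  T....
  TTF.F
  TTTFT
  TTTTT

TF...
T....
T....
TTF.F
TTTFT
TTTTT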